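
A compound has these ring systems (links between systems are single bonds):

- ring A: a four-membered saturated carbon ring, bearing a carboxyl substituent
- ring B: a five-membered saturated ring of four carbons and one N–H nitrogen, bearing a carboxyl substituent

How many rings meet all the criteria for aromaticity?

0

Ring A has only sp³ atoms, so it is not fully conjugated — not aromatic (cyclobutane).
Ring B has only sp³ atoms, so it is not fully conjugated — not aromatic (pyrrolidine).
No ring is aromatic. Total: 0.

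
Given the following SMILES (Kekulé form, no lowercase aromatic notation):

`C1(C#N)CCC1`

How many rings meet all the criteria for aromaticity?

0

The SMILES encodes a four-membered saturated carbon ring.
The 4-membered ring has only sp³ atoms, so it is not fully conjugated — not aromatic (cyclobutane).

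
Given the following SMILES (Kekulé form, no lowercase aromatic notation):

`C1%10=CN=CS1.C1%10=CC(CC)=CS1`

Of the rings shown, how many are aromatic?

The SMILES encodes a five-membered ring with a sulfur at position 1 and a nitrogen at position 3 (in a C=N bond), with two double bonds; a five-membered ring of four carbons and one sulfur, with two C=C double bonds.
The 5-membered ring with one sulfur and one =N– has a continuous p-orbital overlap around the ring; 2 ring double bonds (4 π electrons) plus a heteroatom lone pair (2) give 6 π electrons. 6 = 4(1)+2, so it is aromatic (thiazole).
The 5-membered ring with one sulfur is fully conjugated (every ring atom contributes a p orbital); 2 ring double bonds (4 π electrons) plus a heteroatom lone pair (2) give 6 π electrons. 6 = 4(1)+2, so it is aromatic (thiophene).
2 of the 2 rings are aromatic. Total: 2.

2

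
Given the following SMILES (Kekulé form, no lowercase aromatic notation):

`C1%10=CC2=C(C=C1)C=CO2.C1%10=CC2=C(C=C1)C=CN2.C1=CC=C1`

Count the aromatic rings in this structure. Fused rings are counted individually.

4

The SMILES encodes a six-membered carbon ring with three alternating C=C double bonds, fused to a five-membered ring containing one oxygen and two C=C double bonds; a six-membered carbon ring with three alternating C=C double bonds, fused to a five-membered ring containing one N–H nitrogen and two C=C double bonds; a four-membered carbon ring with two alternating C=C double bonds.
The fused 6/5-membered bicyclic (with one oxygen) is a single π system with 9 sp² atoms and 10 π electrons from ring double bonds plus a heteroatom lone pair. 10 = 4(2)+2, so the system is aromatic and both rings count as aromatic (benzofuran).
The fused 6/5-membered bicyclic (with one N–H) is a single π system with 9 sp² atoms and 10 π electrons from ring double bonds plus a heteroatom lone pair. 10 = 4(2)+2, so the system is aromatic and both rings count as aromatic (indole).
The 4-membered ring has only sp² ring atoms; a planar conformation would have a fully conjugated π system of 4 electrons. But 4 = 4(1), which is 4n not 4n+2, so it is not aromatic (cyclobutadiene) — cyclobutadiene is antiaromatic and distorts to a rectangle.
4 of the 5 rings are aromatic. Total: 4.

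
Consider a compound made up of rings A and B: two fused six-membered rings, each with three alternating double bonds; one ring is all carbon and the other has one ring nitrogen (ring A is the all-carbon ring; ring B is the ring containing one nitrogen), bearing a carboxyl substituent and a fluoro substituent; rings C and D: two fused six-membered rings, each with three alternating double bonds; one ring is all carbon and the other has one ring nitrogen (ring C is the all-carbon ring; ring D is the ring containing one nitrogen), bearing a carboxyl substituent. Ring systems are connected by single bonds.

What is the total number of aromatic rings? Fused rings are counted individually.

Rings A and B form a fused bicyclic system (with one nitrogen) with 10 sp² atoms and 10 π electrons from ring double bonds. 10 = 4(2)+2, so the system is aromatic and both rings count as aromatic (quinoline).
Rings C and D form a fused bicyclic system (with one nitrogen) with 10 sp² atoms and 10 π electrons from ring double bonds. 10 = 4(2)+2, so the system is aromatic and both rings count as aromatic (quinoline).
Aromatic: A, B, C, D. Total: 4.

4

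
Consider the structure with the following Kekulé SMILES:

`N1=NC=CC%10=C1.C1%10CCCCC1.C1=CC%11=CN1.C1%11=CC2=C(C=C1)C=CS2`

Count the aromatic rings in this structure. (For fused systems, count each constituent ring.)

The SMILES encodes a six-membered ring with two adjacent nitrogens and three alternating double bonds; a six-membered saturated carbon ring; a five-membered ring of four carbons and one nitrogen bearing a hydrogen, with two C=C double bonds; a six-membered carbon ring with three alternating C=C double bonds, fused to a five-membered ring containing one sulfur and two C=C double bonds.
The 6-membered ring with two nitrogens (1,2) is fully conjugated (every ring atom contributes a p orbital); 3 ring double bonds give 6 π electrons. 6 = 4(1)+2, so it is aromatic (pyridazine).
The 6-membered ring has only sp³ atoms, so it is not fully conjugated — not aromatic (cyclohexane).
The 5-membered ring with one N–H is fully conjugated (every ring atom contributes a p orbital); 2 ring double bonds (4 π electrons) plus a heteroatom lone pair (2) give 6 π electrons. That satisfies 4n+2 with n=1, so it is aromatic (pyrrole).
The fused 6/5-membered bicyclic (with one sulfur) is a single π system with 9 sp² atoms and 10 π electrons from ring double bonds plus a heteroatom lone pair. 10 = 4(2)+2, so the system is aromatic and both rings count as aromatic (benzothiophene).
4 of the 5 rings are aromatic. Total: 4.

4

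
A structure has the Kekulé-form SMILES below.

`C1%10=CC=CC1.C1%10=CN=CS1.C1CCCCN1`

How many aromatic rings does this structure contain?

The SMILES encodes a five-membered carbon ring with two conjugated C=C double bonds and one sp³ carbon; a five-membered ring with a sulfur at position 1 and a nitrogen at position 3 (in a C=N bond), with two double bonds; a six-membered saturated ring of five carbons and one N–H nitrogen.
The 5-membered ring has one sp³ carbon, so it is not fully conjugated — not aromatic (cyclopentadiene).
The 5-membered ring with one sulfur and one =N– is fully conjugated (every ring atom contributes a p orbital); 2 ring double bonds (4 π electrons) plus a heteroatom lone pair (2) give 6 π electrons. That satisfies 4n+2 with n=1, so it is aromatic (thiazole).
The 6-membered ring with one N–H has only sp³ atoms, so it is not fully conjugated — not aromatic (piperidine).
1 of the 3 rings is aromatic. Total: 1.

1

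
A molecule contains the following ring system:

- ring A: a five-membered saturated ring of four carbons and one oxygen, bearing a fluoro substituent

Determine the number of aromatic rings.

0

Ring A has only sp³ atoms, so it is not fully conjugated — not aromatic (tetrahydrofuran).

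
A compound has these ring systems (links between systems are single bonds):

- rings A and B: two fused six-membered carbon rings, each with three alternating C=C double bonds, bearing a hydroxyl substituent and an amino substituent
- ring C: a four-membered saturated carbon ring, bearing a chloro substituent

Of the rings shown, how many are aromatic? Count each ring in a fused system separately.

2

Rings A and B form a fused bicyclic system with 10 sp² atoms and 10 π electrons from ring double bonds. 10 = 4(2)+2, so the system is aromatic and both rings count as aromatic (naphthalene).
Ring C has only sp³ atoms, so it is not fully conjugated — not aromatic (cyclobutane).
Aromatic: A, B. Total: 2.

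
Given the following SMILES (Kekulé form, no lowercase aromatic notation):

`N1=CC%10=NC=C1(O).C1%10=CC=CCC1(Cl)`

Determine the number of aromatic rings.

1

The SMILES encodes a six-membered ring with nitrogens at positions 1 and 4 and three alternating double bonds; a six-membered carbon ring with two conjugated C=C double bonds and two sp³ carbons.
The 6-membered ring with two nitrogens (1,4) is fully conjugated (every ring atom contributes a p orbital); 3 ring double bonds give 6 π electrons. 6 = 4(1)+2, so it is aromatic (pyrazine).
The 6-membered ring has two sp³ carbons, so it is not fully conjugated — not aromatic (1,3-cyclohexadiene).
1 of the 2 rings is aromatic. Total: 1.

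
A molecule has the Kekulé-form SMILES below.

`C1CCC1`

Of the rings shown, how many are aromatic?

0

The SMILES encodes a four-membered saturated carbon ring.
The 4-membered ring has only sp³ atoms, so it is not fully conjugated — not aromatic (cyclobutane).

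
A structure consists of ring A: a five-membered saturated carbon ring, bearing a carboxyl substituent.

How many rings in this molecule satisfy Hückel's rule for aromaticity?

0

Ring A has only sp³ atoms, so it is not fully conjugated — not aromatic (cyclopentane).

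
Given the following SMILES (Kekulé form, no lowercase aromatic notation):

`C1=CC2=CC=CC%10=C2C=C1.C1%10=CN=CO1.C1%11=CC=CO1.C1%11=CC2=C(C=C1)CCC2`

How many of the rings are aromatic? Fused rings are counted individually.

5

The SMILES encodes two fused six-membered carbon rings, each with three alternating C=C double bonds; a five-membered ring with an oxygen at position 1 and a nitrogen at position 3 (in a C=N bond), with two double bonds; a five-membered ring of four carbons and one oxygen, with two C=C double bonds; a six-membered carbon ring with three alternating C=C double bonds, fused to a saturated five-membered carbon ring.
The fused 6/6-membered bicyclic is a single π system with 10 sp² atoms and 10 π electrons from ring double bonds. 10 = 4(2)+2, so the system is aromatic and both rings count as aromatic (naphthalene).
The 5-membered ring with one oxygen and one =N– is planar and fully conjugated; 2 ring double bonds (4 π electrons) plus a heteroatom lone pair (2) give 6 π electrons. That satisfies 4n+2 with n=1, so it is aromatic (oxazole).
The 5-membered ring with one oxygen is planar and fully conjugated; 2 ring double bonds (4 π electrons) plus a heteroatom lone pair (2) give 6 π electrons. That satisfies 4n+2 with n=1, so it is aromatic (furan).
The 6-membered ring is fully conjugated (every ring atom contributes a p orbital); 3 ring double bonds give 6 π electrons. That satisfies 4n+2 with n=1, so it is aromatic (benzene ring).
The 5-membered ring has three sp³ carbons, so it is not fully conjugated — not aromatic (cyclopentane ring).
5 of the 6 rings are aromatic. Total: 5.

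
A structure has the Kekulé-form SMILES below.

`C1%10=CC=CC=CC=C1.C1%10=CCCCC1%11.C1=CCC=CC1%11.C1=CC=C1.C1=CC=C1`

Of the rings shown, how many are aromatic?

0

The SMILES encodes an eight-membered carbon ring with four alternating C=C double bonds; a six-membered carbon ring with one C=C double bond; a six-membered carbon ring with two isolated C=C double bonds and two sp³ carbons; a four-membered carbon ring with two alternating C=C double bonds; a four-membered carbon ring with two alternating C=C double bonds.
The 8-membered ring has only sp² ring atoms; a planar conformation would have a fully conjugated π system of 8 electrons. But 8 = 4(2), which is 4n not 4n+2, so it is not aromatic (cyclooctatetraene) — cyclooctatetraene distorts into a non-planar tub to avoid antiaromaticity.
The 6-membered ring has four sp³ carbons, so it is not fully conjugated — not aromatic (cyclohexene).
The second 6-membered ring has two sp³ carbons, so it is not fully conjugated — not aromatic (1,4-cyclohexadiene).
The 4-membered ring has only sp² ring atoms; a planar conformation would have a fully conjugated π system of 4 electrons. But 4 = 4(1), which is 4n not 4n+2, so it is not aromatic (cyclobutadiene) — cyclobutadiene is antiaromatic and distorts to a rectangle.
The second 4-membered ring has only sp² ring atoms; a planar conformation would have a fully conjugated π system of 4 electrons. But 4 = 4(1), which is 4n not 4n+2, so it is not aromatic (cyclobutadiene) — cyclobutadiene is antiaromatic and distorts to a rectangle.
None of the rings are aromatic. Total: 0.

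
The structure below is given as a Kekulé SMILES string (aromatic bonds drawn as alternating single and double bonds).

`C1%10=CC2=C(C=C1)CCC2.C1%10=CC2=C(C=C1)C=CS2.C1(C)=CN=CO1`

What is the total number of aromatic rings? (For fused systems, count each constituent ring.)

4

The SMILES encodes a six-membered carbon ring with three alternating C=C double bonds, fused to a saturated five-membered carbon ring; a six-membered carbon ring with three alternating C=C double bonds, fused to a five-membered ring containing one sulfur and two C=C double bonds; a five-membered ring with an oxygen at position 1 and a nitrogen at position 3 (in a C=N bond), with two double bonds.
The 6-membered ring is fully conjugated (every ring atom contributes a p orbital); 3 ring double bonds give 6 π electrons. That satisfies 4n+2 with n=1, so it is aromatic (benzene ring).
The 5-membered ring has three sp³ carbons, so it is not fully conjugated — not aromatic (cyclopentane ring).
The fused 6/5-membered bicyclic (with one sulfur) is a single π system with 9 sp² atoms and 10 π electrons from ring double bonds plus a heteroatom lone pair. 10 = 4(2)+2, so the system is aromatic and both rings count as aromatic (benzothiophene).
The 5-membered ring with one oxygen and one =N– is planar and fully conjugated; 2 ring double bonds (4 π electrons) plus a heteroatom lone pair (2) give 6 π electrons. That satisfies 4n+2 with n=1, so it is aromatic (oxazole).
4 of the 5 rings are aromatic. Total: 4.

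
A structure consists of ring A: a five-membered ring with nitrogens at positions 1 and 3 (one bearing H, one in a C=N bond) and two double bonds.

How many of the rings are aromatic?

Ring A has a continuous p-orbital overlap around the ring; 2 ring double bonds (4 π electrons) plus a heteroatom lone pair (2) give 6 π electrons. 6 = 4(1)+2, so ring A is aromatic (imidazole).

1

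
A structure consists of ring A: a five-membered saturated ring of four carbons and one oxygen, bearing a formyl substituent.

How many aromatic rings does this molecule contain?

Ring A has only sp³ atoms, so it is not fully conjugated — not aromatic (tetrahydrofuran).

0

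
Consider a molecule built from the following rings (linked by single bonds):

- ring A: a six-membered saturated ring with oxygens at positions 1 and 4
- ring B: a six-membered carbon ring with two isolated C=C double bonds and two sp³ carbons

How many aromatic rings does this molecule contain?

Ring A has only sp³ atoms, so it is not fully conjugated — not aromatic (1,4-dioxane).
Ring B has two sp³ carbons, so it is not fully conjugated — not aromatic (1,4-cyclohexadiene).
No ring is aromatic. Total: 0.

0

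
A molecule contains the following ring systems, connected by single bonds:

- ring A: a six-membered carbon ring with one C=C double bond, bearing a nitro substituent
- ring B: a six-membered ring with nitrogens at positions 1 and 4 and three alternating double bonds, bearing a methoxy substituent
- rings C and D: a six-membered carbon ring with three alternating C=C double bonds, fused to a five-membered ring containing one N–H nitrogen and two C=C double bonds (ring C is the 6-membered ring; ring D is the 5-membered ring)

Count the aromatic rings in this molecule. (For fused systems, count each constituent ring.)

3

Ring A has four sp³ carbons, so it is not fully conjugated — not aromatic (cyclohexene).
Ring B has a continuous p-orbital overlap around the ring; 3 ring double bonds give 6 π electrons. That satisfies 4n+2 with n=1, so ring B is aromatic (pyrazine).
Rings C and D form a fused bicyclic system (with one N–H) with 9 sp² atoms and 10 π electrons from ring double bonds plus a heteroatom lone pair. 10 = 4(2)+2, so the system is aromatic and both rings count as aromatic (indole).
Aromatic: B, C, D. Total: 3.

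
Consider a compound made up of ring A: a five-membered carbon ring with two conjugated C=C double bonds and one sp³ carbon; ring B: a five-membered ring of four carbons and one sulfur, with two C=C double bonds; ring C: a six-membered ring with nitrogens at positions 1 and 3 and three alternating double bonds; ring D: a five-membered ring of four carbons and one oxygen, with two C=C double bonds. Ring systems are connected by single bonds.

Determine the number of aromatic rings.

3

Ring A has one sp³ carbon, so it is not fully conjugated — not aromatic (cyclopentadiene).
Ring B has a continuous p-orbital overlap around the ring; 2 ring double bonds (4 π electrons) plus a heteroatom lone pair (2) give 6 π electrons. Since 6 = 4n+2 (n=1), ring B is aromatic (thiophene).
Ring C is fully conjugated (every ring atom contributes a p orbital); 3 ring double bonds give 6 π electrons. Since 6 = 4n+2 (n=1), ring C is aromatic (pyrimidine).
Ring D is planar and fully conjugated; 2 ring double bonds (4 π electrons) plus a heteroatom lone pair (2) give 6 π electrons. That satisfies 4n+2 with n=1, so ring D is aromatic (furan).
Aromatic: B, C, D. Total: 3.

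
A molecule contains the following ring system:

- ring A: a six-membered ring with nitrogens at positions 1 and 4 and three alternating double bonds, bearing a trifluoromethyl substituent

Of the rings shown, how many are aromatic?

1

Ring A is fully conjugated (every ring atom contributes a p orbital); 3 ring double bonds give 6 π electrons. 6 = 4(1)+2, so ring A is aromatic (pyrazine).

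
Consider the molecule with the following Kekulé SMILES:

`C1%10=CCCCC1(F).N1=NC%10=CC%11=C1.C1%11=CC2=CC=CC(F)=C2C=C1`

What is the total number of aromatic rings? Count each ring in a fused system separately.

3

The SMILES encodes a six-membered carbon ring with one C=C double bond; a six-membered ring with two adjacent nitrogens and three alternating double bonds; two fused six-membered carbon rings, each with three alternating C=C double bonds.
The 6-membered ring has four sp³ carbons, so it is not fully conjugated — not aromatic (cyclohexene).
The 6-membered ring with two nitrogens (1,2) is fully conjugated (every ring atom contributes a p orbital); 3 ring double bonds give 6 π electrons. Since 6 = 4n+2 (n=1), it is aromatic (pyridazine).
The fused 6/6-membered bicyclic is a single π system with 10 sp² atoms and 10 π electrons from ring double bonds. 10 = 4(2)+2, so the system is aromatic and both rings count as aromatic (naphthalene).
3 of the 4 rings are aromatic. Total: 3.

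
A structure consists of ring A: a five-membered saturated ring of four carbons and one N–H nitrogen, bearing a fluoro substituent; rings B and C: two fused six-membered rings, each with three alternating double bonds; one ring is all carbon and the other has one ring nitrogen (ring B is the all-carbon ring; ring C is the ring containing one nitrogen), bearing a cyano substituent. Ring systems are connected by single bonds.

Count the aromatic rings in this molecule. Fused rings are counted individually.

2

Ring A has only sp³ atoms, so it is not fully conjugated — not aromatic (pyrrolidine).
Rings B and C form a fused bicyclic system (with one nitrogen) with 10 sp² atoms and 10 π electrons from ring double bonds. 10 = 4(2)+2, so the system is aromatic and both rings count as aromatic (quinoline).
Aromatic: B, C. Total: 2.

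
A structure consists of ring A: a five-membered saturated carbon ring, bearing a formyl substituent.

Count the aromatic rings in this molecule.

0

Ring A has only sp³ atoms, so it is not fully conjugated — not aromatic (cyclopentane).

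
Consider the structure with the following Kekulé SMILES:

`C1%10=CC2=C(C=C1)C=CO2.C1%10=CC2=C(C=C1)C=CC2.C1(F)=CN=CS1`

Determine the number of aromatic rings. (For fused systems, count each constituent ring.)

4

The SMILES encodes a six-membered carbon ring with three alternating C=C double bonds, fused to a five-membered ring containing one oxygen and two C=C double bonds; a six-membered carbon ring with three alternating C=C double bonds, fused to a five-membered carbon ring containing one C=C double bond and one sp³ carbon; a five-membered ring with a sulfur at position 1 and a nitrogen at position 3 (in a C=N bond), with two double bonds.
The fused 6/5-membered bicyclic (with one oxygen) is a single π system with 9 sp² atoms and 10 π electrons from ring double bonds plus a heteroatom lone pair. 10 = 4(2)+2, so the system is aromatic and both rings count as aromatic (benzofuran).
The 6-membered ring is fully conjugated (every ring atom contributes a p orbital); 3 ring double bonds give 6 π electrons. Since 6 = 4n+2 (n=1), it is aromatic (benzene ring).
The 5-membered ring has one sp³ carbon, so it is not fully conjugated — not aromatic (cyclopentene ring).
The 5-membered ring with one sulfur and one =N– is planar and fully conjugated; 2 ring double bonds (4 π electrons) plus a heteroatom lone pair (2) give 6 π electrons. Since 6 = 4n+2 (n=1), it is aromatic (thiazole).
4 of the 5 rings are aromatic. Total: 4.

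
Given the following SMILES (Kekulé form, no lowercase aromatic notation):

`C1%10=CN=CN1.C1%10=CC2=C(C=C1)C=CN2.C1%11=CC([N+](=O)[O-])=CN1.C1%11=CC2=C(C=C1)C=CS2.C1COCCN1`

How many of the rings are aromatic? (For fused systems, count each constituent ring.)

6

The SMILES encodes a five-membered ring with nitrogens at positions 1 and 3 (one bearing H, one in a C=N bond) and two double bonds; a six-membered carbon ring with three alternating C=C double bonds, fused to a five-membered ring containing one N–H nitrogen and two C=C double bonds; a five-membered ring of four carbons and one nitrogen bearing a hydrogen, with two C=C double bonds; a six-membered carbon ring with three alternating C=C double bonds, fused to a five-membered ring containing one sulfur and two C=C double bonds; a six-membered saturated ring with an oxygen and an N–H nitrogen at positions 1 and 4.
The 5-membered ring with two nitrogens (one N–H, one =N–) is planar and fully conjugated; 2 ring double bonds (4 π electrons) plus a heteroatom lone pair (2) give 6 π electrons. That satisfies 4n+2 with n=1, so it is aromatic (imidazole).
The fused 6/5-membered bicyclic (with one N–H) is a single π system with 9 sp² atoms and 10 π electrons from ring double bonds plus a heteroatom lone pair. 10 = 4(2)+2, so the system is aromatic and both rings count as aromatic (indole).
The 5-membered ring with one N–H is fully conjugated (every ring atom contributes a p orbital); 2 ring double bonds (4 π electrons) plus a heteroatom lone pair (2) give 6 π electrons. That satisfies 4n+2 with n=1, so it is aromatic (pyrrole).
The fused 6/5-membered bicyclic (with one sulfur) is a single π system with 9 sp² atoms and 10 π electrons from ring double bonds plus a heteroatom lone pair. 10 = 4(2)+2, so the system is aromatic and both rings count as aromatic (benzothiophene).
The 6-membered ring with one oxygen and one N–H (1,4) has only sp³ atoms, so it is not fully conjugated — not aromatic (morpholine).
6 of the 7 rings are aromatic. Total: 6.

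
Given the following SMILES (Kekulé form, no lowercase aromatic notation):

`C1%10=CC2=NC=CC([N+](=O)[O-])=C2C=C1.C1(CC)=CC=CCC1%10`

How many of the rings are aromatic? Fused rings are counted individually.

2

The SMILES encodes two fused six-membered rings, each with three alternating double bonds; one ring is all carbon and the other has one ring nitrogen; a six-membered carbon ring with two conjugated C=C double bonds and two sp³ carbons.
The fused 6/6-membered bicyclic (with one nitrogen) is a single π system with 10 sp² atoms and 10 π electrons from ring double bonds. 10 = 4(2)+2, so the system is aromatic and both rings count as aromatic (quinoline).
The 6-membered ring has two sp³ carbons, so it is not fully conjugated — not aromatic (1,3-cyclohexadiene).
2 of the 3 rings are aromatic. Total: 2.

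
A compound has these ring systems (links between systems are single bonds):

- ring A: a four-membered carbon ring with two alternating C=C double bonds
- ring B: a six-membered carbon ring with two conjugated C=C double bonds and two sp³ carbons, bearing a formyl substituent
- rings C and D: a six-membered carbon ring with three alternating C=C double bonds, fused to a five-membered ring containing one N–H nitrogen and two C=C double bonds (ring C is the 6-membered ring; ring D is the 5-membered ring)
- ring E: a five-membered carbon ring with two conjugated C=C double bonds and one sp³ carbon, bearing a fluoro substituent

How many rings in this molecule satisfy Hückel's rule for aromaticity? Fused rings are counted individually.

Ring A has only sp² ring atoms; a planar conformation would have a fully conjugated π system of 4 electrons. But 4 = 4(1), which is 4n not 4n+2, so ring A is not aromatic (cyclobutadiene) — cyclobutadiene is antiaromatic and distorts to a rectangle.
Ring B has two sp³ carbons, so it is not fully conjugated — not aromatic (1,3-cyclohexadiene).
Rings C and D form a fused bicyclic system (with one N–H) with 9 sp² atoms and 10 π electrons from ring double bonds plus a heteroatom lone pair. 10 = 4(2)+2, so the system is aromatic and both rings count as aromatic (indole).
Ring E has one sp³ carbon, so it is not fully conjugated — not aromatic (cyclopentadiene).
Aromatic: C, D. Total: 2.

2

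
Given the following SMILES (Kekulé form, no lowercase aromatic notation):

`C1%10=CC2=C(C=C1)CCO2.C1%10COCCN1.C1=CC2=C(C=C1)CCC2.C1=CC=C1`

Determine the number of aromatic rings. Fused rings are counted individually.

The SMILES encodes a six-membered carbon ring with three alternating C=C double bonds, fused to a five-membered ring containing one oxygen and two sp³ carbons; a six-membered saturated ring with an oxygen and an N–H nitrogen at positions 1 and 4; a six-membered carbon ring with three alternating C=C double bonds, fused to a saturated five-membered carbon ring; a four-membered carbon ring with two alternating C=C double bonds.
The 6-membered ring is planar and fully conjugated; 3 ring double bonds give 6 π electrons. 6 = 4(1)+2, so it is aromatic (benzene ring).
The 5-membered ring with one oxygen has two sp³ carbons, so it is not fully conjugated — not aromatic (oxolane ring).
The 6-membered ring with one oxygen and one N–H (1,4) has only sp³ atoms, so it is not fully conjugated — not aromatic (morpholine).
The second 6-membered ring has a continuous p-orbital overlap around the ring; 3 ring double bonds give 6 π electrons. Since 6 = 4n+2 (n=1), it is aromatic (benzene ring).
The 5-membered ring has three sp³ carbons, so it is not fully conjugated — not aromatic (cyclopentane ring).
The 4-membered ring has only sp² ring atoms; a planar conformation would have a fully conjugated π system of 4 electrons. But 4 = 4(1), which is 4n not 4n+2, so it is not aromatic (cyclobutadiene) — cyclobutadiene is antiaromatic and distorts to a rectangle.
2 of the 6 rings are aromatic. Total: 2.

2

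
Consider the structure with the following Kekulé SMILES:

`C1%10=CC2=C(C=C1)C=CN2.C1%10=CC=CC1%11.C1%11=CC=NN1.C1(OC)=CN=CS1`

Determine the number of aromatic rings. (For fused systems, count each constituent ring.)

The SMILES encodes a six-membered carbon ring with three alternating C=C double bonds, fused to a five-membered ring containing one N–H nitrogen and two C=C double bonds; a five-membered carbon ring with two conjugated C=C double bonds and one sp³ carbon; a five-membered ring with two adjacent nitrogens (one bearing H, one in a double bond) and two double bonds; a five-membered ring with a sulfur at position 1 and a nitrogen at position 3 (in a C=N bond), with two double bonds.
The fused 6/5-membered bicyclic (with one N–H) is a single π system with 9 sp² atoms and 10 π electrons from ring double bonds plus a heteroatom lone pair. 10 = 4(2)+2, so the system is aromatic and both rings count as aromatic (indole).
The 5-membered ring has one sp³ carbon, so it is not fully conjugated — not aromatic (cyclopentadiene).
The 5-membered ring with two adjacent nitrogens (one N–H, one =N–) is planar and fully conjugated; 2 ring double bonds (4 π electrons) plus a heteroatom lone pair (2) give 6 π electrons. Since 6 = 4n+2 (n=1), it is aromatic (pyrazole).
The 5-membered ring with one sulfur and one =N– is planar and fully conjugated; 2 ring double bonds (4 π electrons) plus a heteroatom lone pair (2) give 6 π electrons. That satisfies 4n+2 with n=1, so it is aromatic (thiazole).
4 of the 5 rings are aromatic. Total: 4.

4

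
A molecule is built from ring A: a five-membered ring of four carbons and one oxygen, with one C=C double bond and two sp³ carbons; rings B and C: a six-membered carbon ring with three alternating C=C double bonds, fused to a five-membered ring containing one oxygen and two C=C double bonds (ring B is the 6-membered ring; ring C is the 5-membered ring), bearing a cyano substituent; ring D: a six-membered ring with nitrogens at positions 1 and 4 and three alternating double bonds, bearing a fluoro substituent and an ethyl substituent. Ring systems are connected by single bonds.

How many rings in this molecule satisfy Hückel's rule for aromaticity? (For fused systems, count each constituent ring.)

Ring A has two sp³ carbons, so it is not fully conjugated — not aromatic (2,3-dihydrofuran).
Rings B and C form a fused bicyclic system (with one oxygen) with 9 sp² atoms and 10 π electrons from ring double bonds plus a heteroatom lone pair. 10 = 4(2)+2, so the system is aromatic and both rings count as aromatic (benzofuran).
Ring D is fully conjugated (every ring atom contributes a p orbital); 3 ring double bonds give 6 π electrons. Since 6 = 4n+2 (n=1), ring D is aromatic (pyrazine).
Aromatic: B, C, D. Total: 3.

3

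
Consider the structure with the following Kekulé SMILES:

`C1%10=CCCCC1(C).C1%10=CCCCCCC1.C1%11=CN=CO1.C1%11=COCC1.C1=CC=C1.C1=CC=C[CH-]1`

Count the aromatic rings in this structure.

The SMILES encodes a six-membered carbon ring with one C=C double bond; an eight-membered carbon ring with one C=C double bond; a five-membered ring with an oxygen at position 1 and a nitrogen at position 3 (in a C=N bond), with two double bonds; a five-membered ring of four carbons and one oxygen, with one C=C double bond and two sp³ carbons; a four-membered carbon ring with two alternating C=C double bonds; a five-membered all-carbon ring bearing a negative charge on one carbon, with two C=C double bonds.
The 6-membered ring has four sp³ carbons, so it is not fully conjugated — not aromatic (cyclohexene).
The 8-membered ring has six sp³ carbons, so it is not fully conjugated — not aromatic (cyclooctene).
The 5-membered ring with one oxygen and one =N– is fully conjugated (every ring atom contributes a p orbital); 2 ring double bonds (4 π electrons) plus a heteroatom lone pair (2) give 6 π electrons. 6 = 4(1)+2, so it is aromatic (oxazole).
The 5-membered ring with one oxygen has two sp³ carbons, so it is not fully conjugated — not aromatic (2,3-dihydrofuran).
The 4-membered ring has only sp² ring atoms; a planar conformation would have a fully conjugated π system of 4 electrons. But 4 = 4(1), which is 4n not 4n+2, so it is not aromatic (cyclobutadiene) — cyclobutadiene is antiaromatic and distorts to a rectangle.
The 5-membered ring is fully conjugated (every ring atom contributes a p orbital); 2 ring double bonds (4 π electrons) plus the carbanion lone pair (2) give 6 π electrons. That satisfies 4n+2 with n=1, so it is aromatic (cyclopentadienyl anion).
2 of the 6 rings are aromatic. Total: 2.

2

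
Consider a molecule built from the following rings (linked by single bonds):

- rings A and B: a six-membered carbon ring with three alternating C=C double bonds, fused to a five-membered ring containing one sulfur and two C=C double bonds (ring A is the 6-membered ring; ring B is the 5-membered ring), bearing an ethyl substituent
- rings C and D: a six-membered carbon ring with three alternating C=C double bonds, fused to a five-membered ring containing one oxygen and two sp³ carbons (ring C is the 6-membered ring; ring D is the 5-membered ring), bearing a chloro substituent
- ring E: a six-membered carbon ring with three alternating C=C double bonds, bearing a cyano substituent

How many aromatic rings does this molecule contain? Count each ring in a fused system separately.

4

Rings A and B form a fused bicyclic system (with one sulfur) with 9 sp² atoms and 10 π electrons from ring double bonds plus a heteroatom lone pair. 10 = 4(2)+2, so the system is aromatic and both rings count as aromatic (benzothiophene).
Ring C is planar and fully conjugated; 3 ring double bonds give 6 π electrons. That satisfies 4n+2 with n=1, so ring C is aromatic (benzene ring).
Ring D has two sp³ carbons, so it is not fully conjugated — not aromatic (oxolane ring).
Ring E is fully conjugated (every ring atom contributes a p orbital); 3 ring double bonds give 6 π electrons. 6 = 4(1)+2, so ring E is aromatic (benzene).
Aromatic: A, B, C, E. Total: 4.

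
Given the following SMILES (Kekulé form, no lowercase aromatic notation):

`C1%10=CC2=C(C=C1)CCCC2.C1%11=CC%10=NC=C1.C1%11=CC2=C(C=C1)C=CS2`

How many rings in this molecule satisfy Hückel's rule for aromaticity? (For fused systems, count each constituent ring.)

The SMILES encodes a six-membered carbon ring with three alternating C=C double bonds, fused to a saturated six-membered carbon ring; a six-membered ring of five carbons and one nitrogen with three alternating double bonds; a six-membered carbon ring with three alternating C=C double bonds, fused to a five-membered ring containing one sulfur and two C=C double bonds.
The 6-membered ring is planar and fully conjugated; 3 ring double bonds give 6 π electrons. That satisfies 4n+2 with n=1, so it is aromatic (benzene ring).
The second 6-membered ring has four sp³ carbons, so it is not fully conjugated — not aromatic (cyclohexane ring).
The 6-membered ring with one nitrogen is fully conjugated (every ring atom contributes a p orbital); 3 ring double bonds give 6 π electrons. Since 6 = 4n+2 (n=1), it is aromatic (pyridine).
The fused 6/5-membered bicyclic (with one sulfur) is a single π system with 9 sp² atoms and 10 π electrons from ring double bonds plus a heteroatom lone pair. 10 = 4(2)+2, so the system is aromatic and both rings count as aromatic (benzothiophene).
4 of the 5 rings are aromatic. Total: 4.

4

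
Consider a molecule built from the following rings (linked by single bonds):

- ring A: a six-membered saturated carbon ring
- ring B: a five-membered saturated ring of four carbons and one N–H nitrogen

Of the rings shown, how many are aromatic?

Ring A has only sp³ atoms, so it is not fully conjugated — not aromatic (cyclohexane).
Ring B has only sp³ atoms, so it is not fully conjugated — not aromatic (pyrrolidine).
No ring is aromatic. Total: 0.

0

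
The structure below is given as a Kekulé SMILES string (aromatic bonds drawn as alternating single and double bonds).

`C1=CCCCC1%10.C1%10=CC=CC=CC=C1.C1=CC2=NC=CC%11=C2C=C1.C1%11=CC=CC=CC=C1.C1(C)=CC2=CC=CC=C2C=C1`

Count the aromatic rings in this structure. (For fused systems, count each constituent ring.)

4

The SMILES encodes a six-membered carbon ring with one C=C double bond; an eight-membered carbon ring with four alternating C=C double bonds; two fused six-membered rings, each with three alternating double bonds; one ring is all carbon and the other has one ring nitrogen; an eight-membered carbon ring with four alternating C=C double bonds; two fused six-membered carbon rings, each with three alternating C=C double bonds.
The 6-membered ring has four sp³ carbons, so it is not fully conjugated — not aromatic (cyclohexene).
The 8-membered ring has only sp² ring atoms; a planar conformation would have a fully conjugated π system of 8 electrons. But 8 = 4(2), which is 4n not 4n+2, so it is not aromatic (cyclooctatetraene) — cyclooctatetraene distorts into a non-planar tub to avoid antiaromaticity.
The fused 6/6-membered bicyclic (with one nitrogen) is a single π system with 10 sp² atoms and 10 π electrons from ring double bonds. 10 = 4(2)+2, so the system is aromatic and both rings count as aromatic (quinoline).
The second 8-membered ring has only sp² ring atoms; a planar conformation would have a fully conjugated π system of 8 electrons. But 8 = 4(2), which is 4n not 4n+2, so it is not aromatic (cyclooctatetraene) — cyclooctatetraene distorts into a non-planar tub to avoid antiaromaticity.
The fused 6/6-membered bicyclic is a single π system with 10 sp² atoms and 10 π electrons from ring double bonds. 10 = 4(2)+2, so the system is aromatic and both rings count as aromatic (naphthalene).
4 of the 7 rings are aromatic. Total: 4.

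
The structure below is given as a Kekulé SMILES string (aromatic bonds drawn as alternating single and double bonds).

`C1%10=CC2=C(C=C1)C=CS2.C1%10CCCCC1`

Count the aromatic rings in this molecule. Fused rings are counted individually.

2

The SMILES encodes a six-membered carbon ring with three alternating C=C double bonds, fused to a five-membered ring containing one sulfur and two C=C double bonds; a six-membered saturated carbon ring.
The fused 6/5-membered bicyclic (with one sulfur) is a single π system with 9 sp² atoms and 10 π electrons from ring double bonds plus a heteroatom lone pair. 10 = 4(2)+2, so the system is aromatic and both rings count as aromatic (benzothiophene).
The 6-membered ring has only sp³ atoms, so it is not fully conjugated — not aromatic (cyclohexane).
2 of the 3 rings are aromatic. Total: 2.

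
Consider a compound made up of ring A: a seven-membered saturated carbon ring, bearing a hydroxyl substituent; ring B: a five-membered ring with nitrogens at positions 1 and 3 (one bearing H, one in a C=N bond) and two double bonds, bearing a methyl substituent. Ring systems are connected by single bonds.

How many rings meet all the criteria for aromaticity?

Ring A has only sp³ atoms, so it is not fully conjugated — not aromatic (cycloheptane).
Ring B has a continuous p-orbital overlap around the ring; 2 ring double bonds (4 π electrons) plus a heteroatom lone pair (2) give 6 π electrons. That satisfies 4n+2 with n=1, so ring B is aromatic (imidazole).
Aromatic: B. Total: 1.

1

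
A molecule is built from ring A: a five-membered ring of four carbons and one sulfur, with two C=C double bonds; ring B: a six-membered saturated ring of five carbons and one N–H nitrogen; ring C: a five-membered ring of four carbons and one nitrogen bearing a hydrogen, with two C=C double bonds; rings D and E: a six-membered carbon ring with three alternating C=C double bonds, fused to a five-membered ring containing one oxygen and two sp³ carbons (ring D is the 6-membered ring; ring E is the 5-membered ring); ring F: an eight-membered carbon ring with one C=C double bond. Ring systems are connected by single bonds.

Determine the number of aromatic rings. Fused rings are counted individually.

3

Ring A has a continuous p-orbital overlap around the ring; 2 ring double bonds (4 π electrons) plus a heteroatom lone pair (2) give 6 π electrons. 6 = 4(1)+2, so ring A is aromatic (thiophene).
Ring B has only sp³ atoms, so it is not fully conjugated — not aromatic (piperidine).
Ring C is fully conjugated (every ring atom contributes a p orbital); 2 ring double bonds (4 π electrons) plus a heteroatom lone pair (2) give 6 π electrons. Since 6 = 4n+2 (n=1), ring C is aromatic (pyrrole).
Ring D is planar and fully conjugated; 3 ring double bonds give 6 π electrons. That satisfies 4n+2 with n=1, so ring D is aromatic (benzene ring).
Ring E has two sp³ carbons, so it is not fully conjugated — not aromatic (oxolane ring).
Ring F has six sp³ carbons, so it is not fully conjugated — not aromatic (cyclooctene).
Aromatic: A, C, D. Total: 3.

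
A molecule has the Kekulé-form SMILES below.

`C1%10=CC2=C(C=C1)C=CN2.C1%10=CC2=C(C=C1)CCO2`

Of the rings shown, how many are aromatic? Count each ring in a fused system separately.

3

The SMILES encodes a six-membered carbon ring with three alternating C=C double bonds, fused to a five-membered ring containing one N–H nitrogen and two C=C double bonds; a six-membered carbon ring with three alternating C=C double bonds, fused to a five-membered ring containing one oxygen and two sp³ carbons.
The fused 6/5-membered bicyclic (with one N–H) is a single π system with 9 sp² atoms and 10 π electrons from ring double bonds plus a heteroatom lone pair. 10 = 4(2)+2, so the system is aromatic and both rings count as aromatic (indole).
The 6-membered ring is fully conjugated (every ring atom contributes a p orbital); 3 ring double bonds give 6 π electrons. Since 6 = 4n+2 (n=1), it is aromatic (benzene ring).
The 5-membered ring with one oxygen has two sp³ carbons, so it is not fully conjugated — not aromatic (oxolane ring).
3 of the 4 rings are aromatic. Total: 3.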